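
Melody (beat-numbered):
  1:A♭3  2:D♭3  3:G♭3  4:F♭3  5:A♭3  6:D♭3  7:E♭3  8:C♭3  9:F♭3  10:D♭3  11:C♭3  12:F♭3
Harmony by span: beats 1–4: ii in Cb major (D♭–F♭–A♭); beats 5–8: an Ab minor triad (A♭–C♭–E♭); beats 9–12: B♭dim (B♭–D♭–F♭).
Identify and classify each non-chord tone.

The harmony at that moment is D♭ minor triad (D♭, F♭, A♭); G♭3 is not a chord tone.
It is approached by leap up from D♭3 and left by step down to F♭3.
Leap in, step out — an appoggiatura.
The harmony at that moment is A♭ minor triad (A♭, C♭, E♭); D♭3 is not a chord tone.
It is approached by leap down from A♭3 and left by step up to E♭3.
Leap in, step out — an appoggiatura.
The harmony at that moment is B♭ diminished triad (B♭, D♭, F♭); C♭3 is not a chord tone.
It is approached by step down from D♭3 and left by leap up to F♭3.
Step in, leap out — an escape tone.

G♭3 (beat 3) — appoggiatura; D♭3 (beat 6) — appoggiatura; C♭3 (beat 11) — escape tone.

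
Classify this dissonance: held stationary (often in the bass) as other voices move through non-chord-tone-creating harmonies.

Approach: none. Departure: none — a single pitch is sustained while the chords change around it, passing through harmonies that do not contain it.
No melodic motion at all; the dissonance is created entirely by the moving harmonies against the stationary note — a pedal tone (pedal point).

Pedal tone.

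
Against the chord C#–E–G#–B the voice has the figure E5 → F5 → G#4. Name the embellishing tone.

The harmony at that moment is C# minor seventh chord (C#, E, G#, B); F5 is not a chord tone.
It is approached by step up from E5 and left by leap down to G#4.
Step in, leap out — an escape tone.

F5 is an escape tone.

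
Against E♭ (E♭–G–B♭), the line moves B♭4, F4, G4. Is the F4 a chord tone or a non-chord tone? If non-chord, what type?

Non-chord tone — an appoggiatura.

The harmony at that moment is E♭ major triad (E♭, G, B♭); F4 is not a chord tone.
It is approached by leap down from B♭4 and left by step up to G4.
Leap in, step out — an appoggiatura.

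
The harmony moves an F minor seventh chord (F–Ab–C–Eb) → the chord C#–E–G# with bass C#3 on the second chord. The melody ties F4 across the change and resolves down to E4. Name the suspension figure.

4–3 suspension.

At the second chord the bass is C#3. The suspended F4 lies a fourth above the bass; after resolving down by step to E4, the interval above the bass becomes a third.
Suspension figures are named by those two intervals: 4–3.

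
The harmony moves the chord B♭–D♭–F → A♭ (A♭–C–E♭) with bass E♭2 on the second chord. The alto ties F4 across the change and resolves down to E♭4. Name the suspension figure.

9–8 suspension.

At the second chord the bass is E♭2. The suspended F4 lies a ninth above the bass; after resolving down by step to E♭4, the interval above the bass becomes an octave.
Suspension figures are named by those two intervals: 9–8.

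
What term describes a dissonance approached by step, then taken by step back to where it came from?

Approach: by step. Departure: by step in the opposite direction, back to the starting pitch.
Stepwise on both sides but reversing to return to the same chord tone — a neighbor tone. (Had it continued onward in the same direction it would be a passing tone instead.)

Neighbor tone.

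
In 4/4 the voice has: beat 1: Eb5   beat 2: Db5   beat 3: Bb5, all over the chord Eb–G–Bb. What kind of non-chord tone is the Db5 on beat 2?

The harmony at that moment is Eb major triad (Eb, G, Bb); Db5 is not a chord tone.
It is approached by step down from Eb5 and left by leap up to Bb5.
Step in, leap out, on a weak beat — an escape tone.

Escape tone.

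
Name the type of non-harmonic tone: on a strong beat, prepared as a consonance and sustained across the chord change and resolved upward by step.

Approach: by preparation — the pitch is first a chord tone, then held (tied or repeated) while the harmony changes under it. Departure: up by step. Metric position: strong.
A prepared dissonance that resolves upward by step — a retardation. (The same figure resolving downward would be a suspension.)

Retardation.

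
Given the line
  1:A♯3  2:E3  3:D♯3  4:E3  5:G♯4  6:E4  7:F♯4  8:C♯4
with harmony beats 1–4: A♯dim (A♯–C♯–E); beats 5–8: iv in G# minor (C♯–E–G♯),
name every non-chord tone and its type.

D♯3 (beat 3) — neighbor tone; F♯4 (beat 7) — escape tone.

The harmony at that moment is A♯ diminished triad (A♯, C♯, E); D♯3 is not a chord tone.
It is approached by step down from E3 and left by step up to E3.
Step away and step back to the same note — a neighbor tone (lower neighbor).
The harmony at that moment is C♯ minor triad (C♯, E, G♯); F♯4 is not a chord tone.
It is approached by step up from E4 and left by leap down to C♯4.
Step in, leap out — an escape tone.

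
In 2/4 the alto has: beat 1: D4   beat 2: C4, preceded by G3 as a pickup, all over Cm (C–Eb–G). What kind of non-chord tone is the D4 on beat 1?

The harmony at that moment is C minor triad (C, Eb, G); D4 is not a chord tone.
It is approached by leap up from G3 and left by step down to C4.
Leap in, step out, metrically accented — an appoggiatura.

Appoggiatura.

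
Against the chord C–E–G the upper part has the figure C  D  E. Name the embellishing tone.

The harmony at that moment is C major triad (C, E, G); D is not a chord tone.
It is approached by step up from C and left by step up to E.
Step in, step out in the same direction — a passing tone.

D is a passing tone.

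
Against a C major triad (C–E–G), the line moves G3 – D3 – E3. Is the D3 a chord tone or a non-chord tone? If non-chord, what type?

The harmony at that moment is C major triad (C, E, G); D3 is not a chord tone.
It is approached by leap down from G3 and left by step up to E3.
Leap in, step out — an appoggiatura.

Non-chord tone — an appoggiatura.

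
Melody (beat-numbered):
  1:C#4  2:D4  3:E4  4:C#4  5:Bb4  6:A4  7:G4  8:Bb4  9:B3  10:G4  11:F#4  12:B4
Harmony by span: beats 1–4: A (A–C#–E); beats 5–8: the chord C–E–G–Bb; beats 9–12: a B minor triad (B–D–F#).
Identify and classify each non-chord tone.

The harmony at that moment is A major triad (A, C#, E); D4 is not a chord tone.
It is approached by step up from C#4 and left by step up to E4.
Step in, step out in the same direction — a passing tone.
The harmony at that moment is C dominant seventh chord (C, E, G, Bb); A4 is not a chord tone.
It is approached by step down from Bb4 and left by step down to G4.
Step in, step out in the same direction — a passing tone.
The harmony at that moment is B minor triad (B, D, F#); G4 is not a chord tone.
It is approached by leap up from B3 and left by step down to F#4.
Leap in, step out — an appoggiatura.

D4 (beat 2) — passing tone; A4 (beat 6) — passing tone; G4 (beat 10) — appoggiatura.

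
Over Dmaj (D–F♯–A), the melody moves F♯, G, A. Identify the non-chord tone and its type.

G is a passing tone.

The harmony at that moment is D major triad (D, F♯, A); G is not a chord tone.
It is approached by step up from F♯ and left by step up to A.
Step in, step out in the same direction — a passing tone.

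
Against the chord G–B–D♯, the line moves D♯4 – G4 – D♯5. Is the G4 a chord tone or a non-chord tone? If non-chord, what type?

G augmented triad contains G, B, D♯; G is the root, so it is a chord tone.

Chord tone (the root of G augmented triad).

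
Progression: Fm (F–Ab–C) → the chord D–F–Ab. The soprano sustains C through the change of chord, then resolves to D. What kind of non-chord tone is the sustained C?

The harmony at that moment is D diminished triad (D, F, Ab); C is not a chord tone.
It is held over (the same pitch as the preceding C) and left by step up to D.
Held over from the previous chord and resolving up by step — a retardation.

C is a retardation.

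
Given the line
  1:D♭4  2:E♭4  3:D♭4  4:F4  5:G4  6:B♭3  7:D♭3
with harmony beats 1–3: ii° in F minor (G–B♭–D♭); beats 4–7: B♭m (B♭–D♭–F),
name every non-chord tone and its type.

The harmony at that moment is G diminished triad (G, B♭, D♭); E♭4 is not a chord tone.
It is approached by step up from D♭4 and left by step down to D♭4.
Step away and step back to the same note — a neighbor tone (upper neighbor).
The harmony at that moment is B♭ minor triad (B♭, D♭, F); G4 is not a chord tone.
It is approached by step up from F4 and left by leap down to B♭3.
Step in, leap out — an escape tone.

E♭4 (beat 2) — neighbor tone; G4 (beat 5) — escape tone.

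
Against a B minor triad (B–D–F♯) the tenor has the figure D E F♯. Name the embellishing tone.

E is a passing tone.

The harmony at that moment is B minor triad (B, D, F♯); E is not a chord tone.
It is approached by step up from D and left by step up to F♯.
Step in, step out in the same direction — a passing tone.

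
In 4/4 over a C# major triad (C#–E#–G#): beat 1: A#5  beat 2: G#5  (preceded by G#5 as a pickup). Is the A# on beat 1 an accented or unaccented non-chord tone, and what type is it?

The harmony at that moment is C# major triad (C#, E#, G#); A#5 is not a chord tone.
It is approached by step up from G#5 and left by step down to G#5.
Step away and step back to the same note — a neighbor tone (upper neighbor).
It falls on the downbeat, so it is accented.

Accented neighbor tone.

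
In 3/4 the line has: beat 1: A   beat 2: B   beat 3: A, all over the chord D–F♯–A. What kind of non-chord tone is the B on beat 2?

Upper neighbor tone.

The harmony at that moment is D major triad (D, F♯, A); B is not a chord tone.
It is approached by step up from A and left by step down to A.
Step away and step back to the same note — a neighbor tone (upper neighbor).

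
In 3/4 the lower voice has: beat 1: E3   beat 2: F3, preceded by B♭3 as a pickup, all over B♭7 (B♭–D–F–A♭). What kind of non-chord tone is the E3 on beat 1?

The harmony at that moment is B♭ dominant seventh chord (B♭, D, F, A♭); E3 is not a chord tone.
It is approached by leap down from B♭3 and left by step up to F3.
Leap in, step out, metrically accented — an appoggiatura.

Appoggiatura.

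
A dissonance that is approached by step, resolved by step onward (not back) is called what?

Passing tone.

Approach: by step. Departure: by step, continuing in the same direction.
Stepwise on both sides with no change of direction means the note fills in the space between two different chord tones — a passing tone. (Had it turned back to its starting note it would be a neighbor tone instead.)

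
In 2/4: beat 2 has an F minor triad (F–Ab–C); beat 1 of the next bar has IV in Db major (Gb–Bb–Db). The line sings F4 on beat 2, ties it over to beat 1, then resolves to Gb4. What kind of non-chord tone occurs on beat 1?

Retardation.

The harmony at that moment is Gb major triad (Gb, Bb, Db); F4 is not a chord tone.
It is held over (the same pitch as the preceding F4) and left by step up to Gb4.
Held over from the previous chord and resolving up by step — a retardation.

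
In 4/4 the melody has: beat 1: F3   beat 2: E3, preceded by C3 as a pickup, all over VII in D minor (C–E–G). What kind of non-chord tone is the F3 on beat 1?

The harmony at that moment is C major triad (C, E, G); F3 is not a chord tone.
It is approached by leap up from C3 and left by step down to E3.
Leap in, step out, metrically accented — an appoggiatura.

Appoggiatura.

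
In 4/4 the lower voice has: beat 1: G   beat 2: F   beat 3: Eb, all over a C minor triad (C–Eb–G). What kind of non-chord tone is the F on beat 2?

Passing tone.

The harmony at that moment is C minor triad (C, Eb, G); F is not a chord tone.
It is approached by step down from G and left by step down to Eb.
Step in, step out in the same direction — a passing tone.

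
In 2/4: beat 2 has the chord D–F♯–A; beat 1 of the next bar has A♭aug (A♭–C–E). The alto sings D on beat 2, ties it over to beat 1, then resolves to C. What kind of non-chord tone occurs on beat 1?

Suspension.

The harmony at that moment is A♭ augmented triad (A♭, C, E); D is not a chord tone.
It is held over (the same pitch as the preceding D) and left by step down to C.
Held over from the previous chord and resolving down by step — a suspension.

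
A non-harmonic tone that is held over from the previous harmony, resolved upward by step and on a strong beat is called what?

Approach: by preparation — the pitch is first a chord tone, then held (tied or repeated) while the harmony changes under it. Departure: up by step. Metric position: strong.
A prepared dissonance that resolves upward by step — a retardation. (The same figure resolving downward would be a suspension.)

Retardation.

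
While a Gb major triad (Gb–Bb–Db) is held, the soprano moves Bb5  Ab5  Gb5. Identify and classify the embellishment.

The harmony at that moment is Gb major triad (Gb, Bb, Db); Ab5 is not a chord tone.
It is approached by step down from Bb5 and left by step down to Gb5.
Step in, step out in the same direction — a passing tone.

Ab5 is a passing tone.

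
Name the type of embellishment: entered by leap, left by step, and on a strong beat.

Approach: by leap. Departure: by step. Metric position: strong.
Leap in, step out, in a metrically strong position — an appoggiatura. (It is the mirror image of the escape tone, which steps in and leaps out from a weak position.)

Appoggiatura.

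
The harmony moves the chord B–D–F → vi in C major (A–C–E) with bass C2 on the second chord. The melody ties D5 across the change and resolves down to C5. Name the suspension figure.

At the second chord the bass is C2. The suspended D5 lies a ninth above the bass; after resolving down by step to C5, the interval above the bass becomes an octave.
Suspension figures are named by those two intervals: 9–8.

9–8 suspension.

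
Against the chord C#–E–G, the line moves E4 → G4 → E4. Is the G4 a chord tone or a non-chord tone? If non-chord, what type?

Chord tone (the fifth of C# diminished triad).

C# diminished triad contains C#, E, G; G is the fifth, so it is a chord tone.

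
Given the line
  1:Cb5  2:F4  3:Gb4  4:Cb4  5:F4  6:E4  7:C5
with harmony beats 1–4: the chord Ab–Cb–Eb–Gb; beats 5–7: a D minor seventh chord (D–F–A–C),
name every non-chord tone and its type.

F4 (beat 2) — appoggiatura; E4 (beat 6) — escape tone.

The harmony at that moment is Ab minor seventh chord (Ab, Cb, Eb, Gb); F4 is not a chord tone.
It is approached by leap down from Cb5 and left by step up to Gb4.
Leap in, step out — an appoggiatura.
The harmony at that moment is D minor seventh chord (D, F, A, C); E4 is not a chord tone.
It is approached by step down from F4 and left by leap up to C5.
Step in, leap out — an escape tone.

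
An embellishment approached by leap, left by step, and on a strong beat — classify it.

Appoggiatura.

Approach: by leap. Departure: by step. Metric position: strong.
Leap in, step out, in a metrically strong position — an appoggiatura. (It is the mirror image of the escape tone, which steps in and leaps out from a weak position.)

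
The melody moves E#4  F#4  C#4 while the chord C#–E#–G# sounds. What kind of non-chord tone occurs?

F#4 is an escape tone.

The harmony at that moment is C# major triad (C#, E#, G#); F#4 is not a chord tone.
It is approached by step up from E#4 and left by leap down to C#4.
Step in, leap out — an escape tone.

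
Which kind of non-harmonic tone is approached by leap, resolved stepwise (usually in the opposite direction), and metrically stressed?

Appoggiatura.

Approach: by leap. Departure: by step. Metric position: strong.
Leap in, step out, in a metrically strong position — an appoggiatura. (It is the mirror image of the escape tone, which steps in and leaps out from a weak position.)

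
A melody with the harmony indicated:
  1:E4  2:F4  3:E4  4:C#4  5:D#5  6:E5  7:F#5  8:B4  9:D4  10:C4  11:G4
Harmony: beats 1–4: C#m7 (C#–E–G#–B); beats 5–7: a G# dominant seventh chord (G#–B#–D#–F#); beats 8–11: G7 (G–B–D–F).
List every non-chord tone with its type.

The harmony at that moment is C# minor seventh chord (C#, E, G#, B); F4 is not a chord tone.
It is approached by step up from E4 and left by step down to E4.
Step away and step back to the same note — a neighbor tone (upper neighbor).
The harmony at that moment is G# dominant seventh chord (G#, B#, D#, F#); E5 is not a chord tone.
It is approached by step up from D#5 and left by step up to F#5.
Step in, step out in the same direction — a passing tone.
The harmony at that moment is G dominant seventh chord (G, B, D, F); C4 is not a chord tone.
It is approached by step down from D4 and left by leap up to G4.
Step in, leap out — an escape tone.

F4 (beat 2) — neighbor tone; E5 (beat 6) — passing tone; C4 (beat 10) — escape tone.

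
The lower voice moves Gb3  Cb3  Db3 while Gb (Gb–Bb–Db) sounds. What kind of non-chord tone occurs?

The harmony at that moment is Gb major triad (Gb, Bb, Db); Cb3 is not a chord tone.
It is approached by leap down from Gb3 and left by step up to Db3.
Leap in, step out — an appoggiatura.

Cb3 is an appoggiatura.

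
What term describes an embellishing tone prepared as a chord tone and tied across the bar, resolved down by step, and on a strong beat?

Suspension.

Approach: by preparation — the pitch is first a chord tone, then held (tied or repeated) while the harmony changes under it. Departure: down by step. Metric position: strong.
A prepared dissonance that resolves downward by step — a suspension. (The same figure resolving upward would be a retardation.)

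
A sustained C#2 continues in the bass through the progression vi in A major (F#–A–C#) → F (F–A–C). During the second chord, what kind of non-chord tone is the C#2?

Pedal tone (pedal point).

The harmony at that moment is F major triad (F, A, C); C#2 is not a chord tone.
It is held over (the same pitch as the preceding C#2) and then sustained as the same pitch into the next harmony.
Sustained through a change of harmony — a pedal tone.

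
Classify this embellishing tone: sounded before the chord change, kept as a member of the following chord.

Anticipation.

Approach: ahead of the chord change (typically by step), so it is dissonant against the current harmony. Departure: none — the same pitch is restated or held and is a chord tone of the new harmony.
Dissonant first, consonant once the harmony catches up: the note simply arrives early — an anticipation. (The reverse timing, consonant first and dissonant after the change, would be a suspension or retardation.)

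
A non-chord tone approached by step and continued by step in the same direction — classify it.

Passing tone.

Approach: by step. Departure: by step, continuing in the same direction.
Stepwise on both sides with no change of direction means the note fills in the space between two different chord tones — a passing tone. (Had it turned back to its starting note it would be a neighbor tone instead.)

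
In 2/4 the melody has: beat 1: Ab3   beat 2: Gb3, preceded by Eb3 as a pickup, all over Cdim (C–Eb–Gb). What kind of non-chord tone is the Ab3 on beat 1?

Appoggiatura.

The harmony at that moment is C diminished triad (C, Eb, Gb); Ab3 is not a chord tone.
It is approached by leap up from Eb3 and left by step down to Gb3.
Leap in, step out, metrically accented — an appoggiatura.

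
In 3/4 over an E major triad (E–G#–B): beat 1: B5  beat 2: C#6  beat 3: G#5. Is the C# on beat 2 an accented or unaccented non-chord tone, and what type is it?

Unaccented escape tone.

The harmony at that moment is E major triad (E, G#, B); C#6 is not a chord tone.
It is approached by step up from B5 and left by leap down to G#5.
Step in, leap out — an escape tone.
It falls on a weak beat, so it is unaccented.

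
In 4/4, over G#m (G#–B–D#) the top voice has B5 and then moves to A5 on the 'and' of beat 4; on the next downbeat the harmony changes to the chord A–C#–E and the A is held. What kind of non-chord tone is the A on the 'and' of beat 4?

The harmony at that moment is G# minor triad (G#, B, D#); A5 is not a chord tone.
It is approached by step down from B5 and then sustained as the same pitch into the next harmony.
Arriving early and becoming a chord tone when the harmony changes — an anticipation.

Anticipation.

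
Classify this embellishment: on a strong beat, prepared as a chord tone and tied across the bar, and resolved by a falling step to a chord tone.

Suspension.

Approach: by preparation — the pitch is first a chord tone, then held (tied or repeated) while the harmony changes under it. Departure: down by step. Metric position: strong.
A prepared dissonance that resolves downward by step — a suspension. (The same figure resolving upward would be a retardation.)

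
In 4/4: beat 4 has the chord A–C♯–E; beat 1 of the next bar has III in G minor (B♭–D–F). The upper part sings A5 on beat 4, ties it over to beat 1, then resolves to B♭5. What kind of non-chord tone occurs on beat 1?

Retardation.

The harmony at that moment is B♭ major triad (B♭, D, F); A5 is not a chord tone.
It is held over (the same pitch as the preceding A5) and left by step up to B♭5.
Held over from the previous chord and resolving up by step — a retardation.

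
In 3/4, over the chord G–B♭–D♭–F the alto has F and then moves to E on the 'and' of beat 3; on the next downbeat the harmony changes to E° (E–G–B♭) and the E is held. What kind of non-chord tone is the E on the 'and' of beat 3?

The harmony at that moment is G half-diminished seventh chord (G, B♭, D♭, F); E is not a chord tone.
It is approached by step down from F and then sustained as the same pitch into the next harmony.
Arriving early and becoming a chord tone when the harmony changes — an anticipation.

Anticipation.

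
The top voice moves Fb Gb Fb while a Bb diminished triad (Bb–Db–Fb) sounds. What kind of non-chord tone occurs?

Gb is a neighbor tone.

The harmony at that moment is Bb diminished triad (Bb, Db, Fb); Gb is not a chord tone.
It is approached by step up from Fb and left by step down to Fb.
Step away and step back to the same note — a neighbor tone (upper neighbor).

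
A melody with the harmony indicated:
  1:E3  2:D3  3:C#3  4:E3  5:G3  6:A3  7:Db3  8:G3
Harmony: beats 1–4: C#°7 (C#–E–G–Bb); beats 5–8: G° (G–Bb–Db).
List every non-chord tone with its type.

D3 (beat 2) — passing tone; A3 (beat 6) — escape tone.

The harmony at that moment is C# diminished seventh chord (C#, E, G, Bb); D3 is not a chord tone.
It is approached by step down from E3 and left by step down to C#3.
Step in, step out in the same direction — a passing tone.
The harmony at that moment is G diminished triad (G, Bb, Db); A3 is not a chord tone.
It is approached by step up from G3 and left by leap down to Db3.
Step in, leap out — an escape tone.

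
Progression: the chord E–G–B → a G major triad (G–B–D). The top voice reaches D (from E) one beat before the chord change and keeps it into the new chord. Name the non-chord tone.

D is an anticipation.

The harmony at that moment is E minor triad (E, G, B); D is not a chord tone.
It is approached by step down from E and then sustained as the same pitch into the next harmony.
Arriving early and becoming a chord tone when the harmony changes — an anticipation.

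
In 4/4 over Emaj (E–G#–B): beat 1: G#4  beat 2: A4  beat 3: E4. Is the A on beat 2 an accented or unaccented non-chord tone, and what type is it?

The harmony at that moment is E major triad (E, G#, B); A4 is not a chord tone.
It is approached by step up from G#4 and left by leap down to E4.
Step in, leap out — an escape tone.
It falls on a weak beat, so it is unaccented.

Unaccented escape tone.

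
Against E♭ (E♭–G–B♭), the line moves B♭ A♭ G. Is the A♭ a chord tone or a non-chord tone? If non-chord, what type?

The harmony at that moment is E♭ major triad (E♭, G, B♭); A♭ is not a chord tone.
It is approached by step down from B♭ and left by step down to G.
Step in, step out in the same direction — a passing tone.

Non-chord tone — a passing tone.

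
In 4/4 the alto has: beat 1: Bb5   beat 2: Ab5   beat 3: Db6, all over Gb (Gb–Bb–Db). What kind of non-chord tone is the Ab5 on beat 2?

Escape tone.

The harmony at that moment is Gb major triad (Gb, Bb, Db); Ab5 is not a chord tone.
It is approached by step down from Bb5 and left by leap up to Db6.
Step in, leap out, on a weak beat — an escape tone.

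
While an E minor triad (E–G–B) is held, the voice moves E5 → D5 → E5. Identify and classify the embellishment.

D5 is a neighbor tone.

The harmony at that moment is E minor triad (E, G, B); D5 is not a chord tone.
It is approached by step down from E5 and left by step up to E5.
Step away and step back to the same note — a neighbor tone (lower neighbor).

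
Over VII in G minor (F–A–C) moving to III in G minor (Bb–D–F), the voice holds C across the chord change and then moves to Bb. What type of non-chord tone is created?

The harmony at that moment is Bb major triad (Bb, D, F); C is not a chord tone.
It is held over (the same pitch as the preceding C) and left by step down to Bb.
Held over from the previous chord and resolving down by step — a suspension.

C is a suspension.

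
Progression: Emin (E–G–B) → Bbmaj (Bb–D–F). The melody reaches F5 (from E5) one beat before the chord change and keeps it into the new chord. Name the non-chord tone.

The harmony at that moment is E minor triad (E, G, B); F5 is not a chord tone.
It is approached by step up from E5 and then sustained as the same pitch into the next harmony.
Arriving early and becoming a chord tone when the harmony changes — an anticipation.

F5 is an anticipation.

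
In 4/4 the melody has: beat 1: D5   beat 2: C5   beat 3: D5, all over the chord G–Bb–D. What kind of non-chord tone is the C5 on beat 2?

Lower neighbor tone.

The harmony at that moment is G minor triad (G, Bb, D); C5 is not a chord tone.
It is approached by step down from D5 and left by step up to D5.
Step away and step back to the same note — a neighbor tone (lower neighbor).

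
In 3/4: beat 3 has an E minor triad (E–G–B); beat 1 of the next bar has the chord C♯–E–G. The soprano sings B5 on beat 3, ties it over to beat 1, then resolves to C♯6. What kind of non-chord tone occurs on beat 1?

Retardation.

The harmony at that moment is C♯ diminished triad (C♯, E, G); B5 is not a chord tone.
It is held over (the same pitch as the preceding B5) and left by step up to C♯6.
Held over from the previous chord and resolving up by step — a retardation.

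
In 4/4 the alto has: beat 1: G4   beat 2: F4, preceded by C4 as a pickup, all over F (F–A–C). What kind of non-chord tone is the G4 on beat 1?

The harmony at that moment is F major triad (F, A, C); G4 is not a chord tone.
It is approached by leap up from C4 and left by step down to F4.
Leap in, step out, metrically accented — an appoggiatura.

Appoggiatura.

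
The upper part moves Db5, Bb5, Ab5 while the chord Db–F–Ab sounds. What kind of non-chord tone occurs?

The harmony at that moment is Db major triad (Db, F, Ab); Bb5 is not a chord tone.
It is approached by leap up from Db5 and left by step down to Ab5.
Leap in, step out — an appoggiatura.

Bb5 is an appoggiatura.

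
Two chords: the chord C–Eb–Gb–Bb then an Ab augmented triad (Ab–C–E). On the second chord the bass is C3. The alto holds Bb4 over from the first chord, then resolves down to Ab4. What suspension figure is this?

At the second chord the bass is C3. The suspended Bb4 lies a seventh above the bass; after resolving down by step to Ab4, the interval above the bass becomes a sixth.
Suspension figures are named by those two intervals: 7–6.

7–6 suspension.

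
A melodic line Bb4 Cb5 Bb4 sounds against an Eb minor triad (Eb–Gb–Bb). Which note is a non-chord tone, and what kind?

Cb5 is a neighbor tone.

The harmony at that moment is Eb minor triad (Eb, Gb, Bb); Cb5 is not a chord tone.
It is approached by step up from Bb4 and left by step down to Bb4.
Step away and step back to the same note — a neighbor tone (upper neighbor).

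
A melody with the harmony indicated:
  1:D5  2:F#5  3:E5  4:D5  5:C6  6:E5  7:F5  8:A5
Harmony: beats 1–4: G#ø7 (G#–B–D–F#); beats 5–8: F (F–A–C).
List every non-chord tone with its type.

E5 (beat 3) — passing tone; E5 (beat 6) — appoggiatura.

The harmony at that moment is G# half-diminished seventh chord (G#, B, D, F#); E5 is not a chord tone.
It is approached by step down from F#5 and left by step down to D5.
Step in, step out in the same direction — a passing tone.
The harmony at that moment is F major triad (F, A, C); E5 is not a chord tone.
It is approached by leap down from C6 and left by step up to F5.
Leap in, step out — an appoggiatura.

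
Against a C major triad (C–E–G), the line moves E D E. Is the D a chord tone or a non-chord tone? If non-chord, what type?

Non-chord tone — a neighbor tone.

The harmony at that moment is C major triad (C, E, G); D is not a chord tone.
It is approached by step down from E and left by step up to E.
Step away and step back to the same note — a neighbor tone (lower neighbor).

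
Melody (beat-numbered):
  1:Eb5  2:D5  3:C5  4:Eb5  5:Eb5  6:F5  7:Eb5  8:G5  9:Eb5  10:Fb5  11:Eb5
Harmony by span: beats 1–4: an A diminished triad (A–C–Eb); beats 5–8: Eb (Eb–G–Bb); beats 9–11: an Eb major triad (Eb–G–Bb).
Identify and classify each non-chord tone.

D5 (beat 2) — passing tone; F5 (beat 6) — neighbor tone; Fb5 (beat 10) — neighbor tone.

The harmony at that moment is A diminished triad (A, C, Eb); D5 is not a chord tone.
It is approached by step down from Eb5 and left by step down to C5.
Step in, step out in the same direction — a passing tone.
The harmony at that moment is Eb major triad (Eb, G, Bb); F5 is not a chord tone.
It is approached by step up from Eb5 and left by step down to Eb5.
Step away and step back to the same note — a neighbor tone (upper neighbor).
The harmony at that moment is Eb major triad (Eb, G, Bb); Fb5 is not a chord tone.
It is approached by step up from Eb5 and left by step down to Eb5.
Step away and step back to the same note — a neighbor tone (upper neighbor).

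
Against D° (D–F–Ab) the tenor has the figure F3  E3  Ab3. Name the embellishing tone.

E3 is an escape tone.

The harmony at that moment is D diminished triad (D, F, Ab); E3 is not a chord tone.
It is approached by step down from F3 and left by leap up to Ab3.
Step in, leap out — an escape tone.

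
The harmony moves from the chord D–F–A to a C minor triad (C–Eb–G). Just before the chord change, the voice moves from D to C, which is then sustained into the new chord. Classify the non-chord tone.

C is an anticipation.

The harmony at that moment is D minor triad (D, F, A); C is not a chord tone.
It is approached by step down from D and then sustained as the same pitch into the next harmony.
Arriving early and becoming a chord tone when the harmony changes — an anticipation.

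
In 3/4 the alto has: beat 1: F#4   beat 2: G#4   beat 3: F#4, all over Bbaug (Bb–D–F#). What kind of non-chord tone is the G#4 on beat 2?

The harmony at that moment is Bb augmented triad (Bb, D, F#); G#4 is not a chord tone.
It is approached by step up from F#4 and left by step down to F#4.
Step away and step back to the same note — a neighbor tone (upper neighbor).

Upper neighbor tone.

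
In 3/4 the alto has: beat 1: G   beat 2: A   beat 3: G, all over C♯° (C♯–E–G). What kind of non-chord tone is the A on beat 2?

The harmony at that moment is C♯ diminished triad (C♯, E, G); A is not a chord tone.
It is approached by step up from G and left by step down to G.
Step away and step back to the same note — a neighbor tone (upper neighbor).

Upper neighbor tone.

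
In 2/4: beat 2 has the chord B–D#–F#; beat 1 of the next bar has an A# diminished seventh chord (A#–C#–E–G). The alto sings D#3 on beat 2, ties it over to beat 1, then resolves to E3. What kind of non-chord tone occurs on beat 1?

The harmony at that moment is A# diminished seventh chord (A#, C#, E, G); D#3 is not a chord tone.
It is held over (the same pitch as the preceding D#3) and left by step up to E3.
Held over from the previous chord and resolving up by step — a retardation.

Retardation.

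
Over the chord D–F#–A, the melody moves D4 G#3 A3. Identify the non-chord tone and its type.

G#3 is an appoggiatura.

The harmony at that moment is D major triad (D, F#, A); G#3 is not a chord tone.
It is approached by leap down from D4 and left by step up to A3.
Leap in, step out — an appoggiatura.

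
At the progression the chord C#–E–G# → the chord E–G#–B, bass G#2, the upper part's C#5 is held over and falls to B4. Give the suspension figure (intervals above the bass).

At the second chord the bass is G#2. The suspended C#5 lies a fourth above the bass; after resolving down by step to B4, the interval above the bass becomes a third.
Suspension figures are named by those two intervals: 4–3.

4–3 suspension.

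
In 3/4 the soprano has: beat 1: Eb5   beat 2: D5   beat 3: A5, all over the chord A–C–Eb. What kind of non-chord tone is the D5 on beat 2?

Escape tone.

The harmony at that moment is A diminished triad (A, C, Eb); D5 is not a chord tone.
It is approached by step down from Eb5 and left by leap up to A5.
Step in, leap out, on a weak beat — an escape tone.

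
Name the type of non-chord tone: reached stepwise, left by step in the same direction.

Approach: by step. Departure: by step, continuing in the same direction.
Stepwise on both sides with no change of direction means the note fills in the space between two different chord tones — a passing tone. (Had it turned back to its starting note it would be a neighbor tone instead.)

Passing tone.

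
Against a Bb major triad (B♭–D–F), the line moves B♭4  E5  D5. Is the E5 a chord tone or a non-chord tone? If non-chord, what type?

The harmony at that moment is B♭ major triad (B♭, D, F); E5 is not a chord tone.
It is approached by leap up from B♭4 and left by step down to D5.
Leap in, step out — an appoggiatura.

Non-chord tone — an appoggiatura.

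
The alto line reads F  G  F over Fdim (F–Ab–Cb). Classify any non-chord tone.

G is a neighbor tone.

The harmony at that moment is F diminished triad (F, Ab, Cb); G is not a chord tone.
It is approached by step up from F and left by step down to F.
Step away and step back to the same note — a neighbor tone (upper neighbor).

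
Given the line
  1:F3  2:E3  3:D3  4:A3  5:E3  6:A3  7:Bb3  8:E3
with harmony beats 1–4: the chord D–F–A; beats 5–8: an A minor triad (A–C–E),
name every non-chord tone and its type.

E3 (beat 2) — passing tone; Bb3 (beat 7) — escape tone.

The harmony at that moment is D minor triad (D, F, A); E3 is not a chord tone.
It is approached by step down from F3 and left by step down to D3.
Step in, step out in the same direction — a passing tone.
The harmony at that moment is A minor triad (A, C, E); Bb3 is not a chord tone.
It is approached by step up from A3 and left by leap down to E3.
Step in, leap out — an escape tone.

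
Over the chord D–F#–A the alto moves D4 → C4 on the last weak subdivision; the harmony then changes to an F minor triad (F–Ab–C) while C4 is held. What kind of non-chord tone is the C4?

C4 is an anticipation.

The harmony at that moment is D major triad (D, F#, A); C4 is not a chord tone.
It is approached by step down from D4 and then sustained as the same pitch into the next harmony.
Arriving early and becoming a chord tone when the harmony changes — an anticipation.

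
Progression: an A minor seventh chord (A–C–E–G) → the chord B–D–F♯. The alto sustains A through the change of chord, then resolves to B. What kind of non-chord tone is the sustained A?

A is a retardation.

The harmony at that moment is B minor triad (B, D, F♯); A is not a chord tone.
It is held over (the same pitch as the preceding A) and left by step up to B.
Held over from the previous chord and resolving up by step — a retardation.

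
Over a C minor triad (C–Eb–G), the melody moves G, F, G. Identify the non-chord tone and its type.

F is a neighbor tone.

The harmony at that moment is C minor triad (C, Eb, G); F is not a chord tone.
It is approached by step down from G and left by step up to G.
Step away and step back to the same note — a neighbor tone (lower neighbor).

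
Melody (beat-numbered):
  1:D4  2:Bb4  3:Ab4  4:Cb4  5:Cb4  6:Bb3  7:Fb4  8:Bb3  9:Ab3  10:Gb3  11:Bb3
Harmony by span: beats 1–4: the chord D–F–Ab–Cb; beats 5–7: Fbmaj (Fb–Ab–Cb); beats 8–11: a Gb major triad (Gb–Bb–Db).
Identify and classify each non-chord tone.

Bb4 (beat 2) — appoggiatura; Bb3 (beat 6) — escape tone; Ab3 (beat 9) — passing tone.

The harmony at that moment is D diminished seventh chord (D, F, Ab, Cb); Bb4 is not a chord tone.
It is approached by leap up from D4 and left by step down to Ab4.
Leap in, step out — an appoggiatura.
The harmony at that moment is Fb major triad (Fb, Ab, Cb); Bb3 is not a chord tone.
It is approached by step down from Cb4 and left by leap up to Fb4.
Step in, leap out — an escape tone.
The harmony at that moment is Gb major triad (Gb, Bb, Db); Ab3 is not a chord tone.
It is approached by step down from Bb3 and left by step down to Gb3.
Step in, step out in the same direction — a passing tone.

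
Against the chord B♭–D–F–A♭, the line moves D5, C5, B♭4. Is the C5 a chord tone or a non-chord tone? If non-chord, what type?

Non-chord tone — a passing tone.

The harmony at that moment is B♭ dominant seventh chord (B♭, D, F, A♭); C5 is not a chord tone.
It is approached by step down from D5 and left by step down to B♭4.
Step in, step out in the same direction — a passing tone.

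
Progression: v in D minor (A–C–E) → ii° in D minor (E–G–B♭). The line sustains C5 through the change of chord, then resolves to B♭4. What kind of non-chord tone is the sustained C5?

The harmony at that moment is E diminished triad (E, G, B♭); C5 is not a chord tone.
It is held over (the same pitch as the preceding C5) and left by step down to B♭4.
Held over from the previous chord and resolving down by step — a suspension.

C5 is a suspension.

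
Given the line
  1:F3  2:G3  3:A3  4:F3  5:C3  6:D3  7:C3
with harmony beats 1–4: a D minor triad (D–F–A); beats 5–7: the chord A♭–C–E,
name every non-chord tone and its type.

The harmony at that moment is D minor triad (D, F, A); G3 is not a chord tone.
It is approached by step up from F3 and left by step up to A3.
Step in, step out in the same direction — a passing tone.
The harmony at that moment is A♭ augmented triad (A♭, C, E); D3 is not a chord tone.
It is approached by step up from C3 and left by step down to C3.
Step away and step back to the same note — a neighbor tone (upper neighbor).

G3 (beat 2) — passing tone; D3 (beat 6) — neighbor tone.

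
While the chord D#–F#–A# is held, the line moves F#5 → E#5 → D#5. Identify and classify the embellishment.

E#5 is a passing tone.

The harmony at that moment is D# minor triad (D#, F#, A#); E#5 is not a chord tone.
It is approached by step down from F#5 and left by step down to D#5.
Step in, step out in the same direction — a passing tone.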